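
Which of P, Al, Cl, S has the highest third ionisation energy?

Cl

After 2 electrons have been removed, what remains? P²⁺ still has 3 valence electrons; Al²⁺ still has 1 valence electron; Cl²⁺ still has 5 valence electrons; S²⁺ still has 4 valence electrons.
All are still removing valence electrons, so compare the +2 ions as you would atoms: IE_3 generally rises across a period (higher Z_eff) and falls down a group (larger shell), subject to the usual subshell exceptions.
Valence configurations: P²⁺ [Ne]3s²3p¹, Al²⁺ [Ne]3s¹, Cl²⁺ [Ne]3s²3p³, S²⁺ [Ne]3s²3p².
Tabulated IE_3 (kJ/mol): P 2914, Al 2745, Cl 3822, S 3357.
Hence IE_3: Al < P < S < Cl.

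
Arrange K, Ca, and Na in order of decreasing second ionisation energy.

Na > K > Ca

After 1 electron has been removed, what remains? K⁺ is the bare [Ar] core; Ca⁺ still has 1 valence electron; Na⁺ is the bare [Ne] core.
Core electrons are held far more tightly than valence electrons, so K and Na top the IE_2 order.
Tabulated IE_2 (kJ/mol): K 3052, Ca 1145, Na 4562.
Putting it together, IE_2: Ca < K < Na.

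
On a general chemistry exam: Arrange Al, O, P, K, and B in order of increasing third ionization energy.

Al, P, B, K, O

Consider each +2 ion: Al²⁺ still has 1 valence electron; O²⁺ still has 4 valence electrons; P²⁺ still has 3 valence electrons; K²⁺ is already 1 electron into the core; B²⁺ still has 1 valence electron.
Usually core removal costs more than valence removal, but here the competition is close: a tightly held n=2 valence electron can cost more to remove than an n=3 core electron, so the actual values have to decide it.
Valence configurations: Al²⁺ [Ne]3s¹, O²⁺ [He]2s²2p², P²⁺ [Ne]3s²3p¹, B²⁺ [He]2s¹.
Tabulated IE_3 (kJ/mol): Al 2745, O 5300, P 2914, K 4420, B 3660.
Hence IE_3: Al < P < B < K < O.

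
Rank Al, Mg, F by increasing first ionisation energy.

F is in period 2, group 17; Mg is in period 3, group 2; Al is in period 3, group 13.
Removing the outermost electron gets harder across a period and easier down a group.
Neither a single period nor a single group — weigh both effects.
Mg > Al: this pair runs against the simple trend — see the exception note.
F > Mg: both effects reinforce here, so F is clearly the higher of the two.
Note the exception: Mg has a higher first ionization energy than Al, contrary to the simple trend — Al's single 3p electron is easier to remove than one from Mg's filled 3s².
Approximate values (kJ/mol): F 1681, Mg 738, Al 578.
So from lowest to highest: Al < Mg < F.

Al < Mg < F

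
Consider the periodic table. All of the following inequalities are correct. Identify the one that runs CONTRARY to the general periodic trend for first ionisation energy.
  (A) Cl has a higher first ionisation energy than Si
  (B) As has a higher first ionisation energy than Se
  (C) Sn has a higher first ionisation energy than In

(B)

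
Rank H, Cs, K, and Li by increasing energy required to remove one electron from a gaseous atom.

First ionization energy rises across a period (greater Z_eff holds electrons more tightly) and falls down a group (valence electrons are farther from the nucleus).
All are in group 1, so first ionization energy increases up the group.
So from lowest to highest: Cs < K < Li < H.

Cs < K < Li < H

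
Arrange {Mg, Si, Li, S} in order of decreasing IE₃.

Li > Mg > S > Si

After 2 electrons have been removed, what remains? Mg²⁺ is the bare [Ne] core; Si²⁺ still has 2 valence electrons; Li²⁺ is already 1 electron into the core; S²⁺ still has 4 valence electrons.
Core electrons are held far more tightly than valence electrons, so Mg and Li top the IE_3 order.
Valence configurations: Si²⁺ [Ne]3s², S²⁺ [Ne]3s²3p².
Tabulated IE_3 (kJ/mol): Mg 7733, Si 3232, Li 11815, S 3357.
Hence IE_3: Si < S < Mg < Li.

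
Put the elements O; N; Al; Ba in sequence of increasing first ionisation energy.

Ba < Al < O < N

N is in period 2, group 15; O is in period 2, group 16; Al is in period 3, group 13; Ba is in period 6, group 2.
Removing the outermost electron gets harder across a period and easier down a group.
Neither a single period nor a single group — weigh both effects.
Al > Ba: both effects reinforce here, so Al is clearly the higher of the two.
O > Al: both effects reinforce here, so O is clearly the higher of the two.
N > O: this pair runs against the simple trend — see the exception note.
Note the exception: N has a higher first ionization energy than O, contrary to the simple trend — pairing an electron in O's 2p⁴ costs repulsion energy, so O ionizes more easily than half-filled N (2p³).
Approximate values (kJ/mol): N 1402, O 1314, Al 578, Ba 503.
So from lowest to highest: Ba < Al < O < N.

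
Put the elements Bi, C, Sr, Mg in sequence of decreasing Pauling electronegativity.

Electronegativity increases across a period and decreases down a group, tracking effective nuclear charge and atomic size.
Here both period and group differ, so the two effects have to be weighed against each other.
Mg > Sr: they share group 2; the group trend gives Mg the larger value.
Bi > Mg: period and group pull opposite ways; the across-period shift dominates (2.02 vs 1.31).
C > Bi: the two effects oppose for this pair; the down-group effect wins (2.55 vs 2.02).
Approximate values (Pauling): C 2.55, Mg 1.31, Sr 0.95, Bi 2.02.
So from highest to lowest: C > Bi > Mg > Sr.

C, Bi, Mg, Sr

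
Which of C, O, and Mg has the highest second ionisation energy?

Consider each +1 ion: C⁺ still has 3 valence electrons; O⁺ still has 5 valence electrons; Mg⁺ still has 1 valence electron.
All are still removing valence electrons, so compare the +1 ions as you would atoms: IE_2 generally rises across a period (higher Z_eff) and falls down a group (larger shell), subject to the usual subshell exceptions.
Valence configurations: C⁺ [He]2s²2p¹, O⁺ [He]2s²2p³, Mg⁺ [Ne]3s¹.
Tabulated IE_2 (kJ/mol): C 2353, O 3388, Mg 1451.
Putting it together, IE_2: Mg < C < O.

O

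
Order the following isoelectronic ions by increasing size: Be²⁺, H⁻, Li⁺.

Be²⁺ < Li⁺ < H⁻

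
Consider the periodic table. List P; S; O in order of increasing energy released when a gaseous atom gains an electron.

O is in period 2, group 16; P is in period 3, group 15; S is in period 3, group 16.
Electron affinity generally becomes more exothermic across a period toward the halogens and less exothermic down a group.
Here both period and group differ, so the two effects have to be weighed against each other.
O > P: relative to P, both the across-period and down-group shifts push O's electron affinity up.
S > O: this pair runs against the simple trend — see the exception note.
Note the exception: S has a higher electron affinity than O, contrary to the simple trend — the compact 2p subshell of O repels the added electron more than S's larger 3p does.
Tabulated electron affinity (kJ/mol): O 141, P 72, S 200.
So from lowest to highest: P < O < S.

P < O < S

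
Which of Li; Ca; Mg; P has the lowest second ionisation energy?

Consider each +1 ion: Li⁺ is the bare [He] core; Ca⁺ still has 1 valence electron; Mg⁺ still has 1 valence electron; P⁺ still has 4 valence electrons.
Pulling an electron out of a noble-gas core costs far more than removing a remaining valence electron, so Li sits at the high end of IE_2.
Valence configurations: Ca⁺ [Ar]4s¹, Mg⁺ [Ne]3s¹, P⁺ [Ne]3s²3p².
Approximate IE_2 values (kJ/mol): Li 7298, Ca 1145, Mg 1451, P 1907.
Overall IE_2 order: Ca < Mg < P < Li.

Ca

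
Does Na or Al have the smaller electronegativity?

Na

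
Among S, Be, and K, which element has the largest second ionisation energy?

IE_2 is the cost of taking one more electron from the +1 cation: S⁺ still has 5 valence electrons; Be⁺ still has 1 valence electron; K⁺ is the bare [Ar] core.
Core electrons are held far more tightly than valence electrons, so K tops the IE_2 order.
Valence configurations: S⁺ [Ne]3s²3p³, Be⁺ [He]2s¹.
Tabulated IE_2 (kJ/mol): S 2252, Be 1757, K 3052.
Putting it together, IE_2: Be < S < K.

K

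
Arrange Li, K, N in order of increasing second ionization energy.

N < K < Li

Consider each +1 ion: Li⁺ is the bare [He] core; K⁺ is the bare [Ar] core; N⁺ still has 4 valence electrons.
Core electrons are held far more tightly than valence electrons, so K and Li top the IE_2 order.
The numbers (kJ/mol): Li 7298, K 3052, N 2856.
So the second ionization energies run N < K < Li.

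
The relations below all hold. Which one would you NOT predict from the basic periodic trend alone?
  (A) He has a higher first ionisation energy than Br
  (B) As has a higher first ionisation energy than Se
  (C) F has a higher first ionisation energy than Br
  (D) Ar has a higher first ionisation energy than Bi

(B)

The general trend: first ionisation energy increases across a period and decreases down a group.
(A) He (period 1, group 18) vs Br (period 4, group 17): the stated order agrees with the simple trend.
(B) As (period 4, group 15) vs Se (period 4, group 16): the stated order contradicts the simple trend.
(C) F (period 2, group 17) vs Br (period 4, group 17): the stated order agrees with the simple trend.
(D) Ar (period 3, group 18) vs Bi (period 6, group 15): the stated order agrees with the simple trend.
The exception is (B): Se (4p⁴) ionizes more easily than half-filled As (4p³).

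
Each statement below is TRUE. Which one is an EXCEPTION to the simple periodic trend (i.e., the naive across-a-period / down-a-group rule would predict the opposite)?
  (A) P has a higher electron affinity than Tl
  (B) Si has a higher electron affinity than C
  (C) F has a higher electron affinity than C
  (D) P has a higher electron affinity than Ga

(B)

The general trend: electron affinity increases across a period and decreases down a group.
(A) P (period 3, group 15) vs Tl (period 6, group 13): the stated order agrees with the simple trend.
(B) Si (period 3, group 14) vs C (period 2, group 14): the stated order contradicts the simple trend.
(C) F (period 2, group 17) vs C (period 2, group 14): the stated order agrees with the simple trend.
(D) P (period 3, group 15) vs Ga (period 4, group 13): the stated order agrees with the simple trend.
The exception is (B): Si's larger, more diffuse 3p orbitals accept an added electron slightly more readily than C's compact 2p.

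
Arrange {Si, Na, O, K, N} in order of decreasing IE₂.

Na, O, K, N, Si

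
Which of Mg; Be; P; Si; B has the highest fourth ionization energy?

B

Consider each +3 ion: Mg³⁺ is already 1 electron into the core; Be³⁺ is already 1 electron into the core; P³⁺ still has 2 valence electrons; Si³⁺ still has 1 valence electron; B³⁺ is the bare [He] core.
Core electrons are held far more tightly than valence electrons, so Mg, Be and B top the IE_4 order.
Valence configurations: P³⁺ [Ne]3s², Si³⁺ [Ne]3s¹.
Tabulated IE_4 (kJ/mol): Mg 10543, Be 21007, P 4964, Si 4356, B 25026.
So the fourth ionization energies run Si < P < Mg < Be < B.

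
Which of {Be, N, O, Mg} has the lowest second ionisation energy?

Mg

After 1 electron has been removed, what remains? Be⁺ still has 1 valence electron; N⁺ still has 4 valence electrons; O⁺ still has 5 valence electrons; Mg⁺ still has 1 valence electron.
All are still removing valence electrons, so compare the +1 ions as you would atoms: IE_2 generally rises across a period (higher Z_eff) and falls down a group (larger shell), subject to the usual subshell exceptions.
Valence configurations: Be⁺ [He]2s¹, N⁺ [He]2s²2p², O⁺ [He]2s²2p³, Mg⁺ [Ne]3s¹.
Approximate IE_2 values (kJ/mol): Be 1757, N 2856, O 3388, Mg 1451.
Putting it together, IE_2: Mg < Be < N < O.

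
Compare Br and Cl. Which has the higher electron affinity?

Cl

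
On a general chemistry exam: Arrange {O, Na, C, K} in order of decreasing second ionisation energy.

Na > O > K > C

Consider each +1 ion: O⁺ still has 5 valence electrons; Na⁺ is the bare [Ne] core; C⁺ still has 3 valence electrons; K⁺ is the bare [Ar] core.
Usually core removal costs more than valence removal, but here the competition is close: a tightly held n=2 valence electron can cost more to remove than an n=3 core electron, so the actual values have to decide it.
Valence configurations: O⁺ [He]2s²2p³, C⁺ [He]2s²2p¹.
The numbers (kJ/mol): O 3388, Na 4562, C 2353, K 3052.
So the second ionization energies run C < K < O < Na.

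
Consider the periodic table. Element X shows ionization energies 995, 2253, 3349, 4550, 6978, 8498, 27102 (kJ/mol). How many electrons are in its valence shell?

Look for the largest jump between consecutive ionization energies: IE7/IE6 ≈ 3.2, far larger than any earlier ratio.
That jump marks the point where a core electron is being removed. So the atom has 6 valence electrons.

6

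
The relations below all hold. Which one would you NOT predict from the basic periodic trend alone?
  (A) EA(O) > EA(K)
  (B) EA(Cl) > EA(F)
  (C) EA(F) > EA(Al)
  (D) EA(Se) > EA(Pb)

(B)

The general trend: electron affinity increases across a period and decreases down a group.
(A) O (period 2, group 16) vs K (period 4, group 1): the stated order agrees with the simple trend.
(B) Cl (period 3, group 17) vs F (period 2, group 17): the stated order contradicts the simple trend.
(C) F (period 2, group 17) vs Al (period 3, group 13): the stated order agrees with the simple trend.
(D) Se (period 4, group 16) vs Pb (period 6, group 14): the stated order agrees with the simple trend.
The exception is (B): F's small 2p subshell makes the incoming electron feel strong e⁻–e⁻ repulsion, so Cl actually releases more energy on gaining an electron.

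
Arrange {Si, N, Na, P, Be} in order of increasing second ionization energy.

IE_2 is the cost of taking one more electron from the +1 cation: Si⁺ still has 3 valence electrons; N⁺ still has 4 valence electrons; Na⁺ is the bare [Ne] core; P⁺ still has 4 valence electrons; Be⁺ still has 1 valence electron.
Breaking into a closed-shell core is much more expensive than removing a leftover valence electron — Na has the largest IE_2 here.
Valence configurations: Si⁺ [Ne]3s²3p¹, N⁺ [He]2s²2p², P⁺ [Ne]3s²3p², Be⁺ [He]2s¹.
The numbers (kJ/mol): Si 1577, N 2856, Na 4562, P 1907, Be 1757.
Hence IE_2: Si < Be < P < N < Na.

Si < Be < P < N < Na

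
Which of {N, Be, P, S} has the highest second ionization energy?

After 1 electron has been removed, what remains? N⁺ still has 4 valence electrons; Be⁺ still has 1 valence electron; P⁺ still has 4 valence electrons; S⁺ still has 5 valence electrons.
All are still removing valence electrons, so compare the +1 ions as you would atoms: IE_2 generally rises across a period (higher Z_eff) and falls down a group (larger shell), subject to the usual subshell exceptions.
Valence configurations: N⁺ [He]2s²2p², Be⁺ [He]2s¹, P⁺ [Ne]3s²3p², S⁺ [Ne]3s²3p³.
The numbers (kJ/mol): N 2856, Be 1757, P 1907, S 2252.
Overall IE_2 order: Be < P < S < N.

N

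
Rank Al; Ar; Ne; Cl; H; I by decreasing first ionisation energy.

Ne, Ar, H, Cl, I, Al

H is in period 1, group 1; Ne is in period 2, group 18; Al is in period 3, group 13; Cl is in period 3, group 17; Ar is in period 3, group 18; I is in period 5, group 17.
Removing the outermost electron gets harder across a period and easier down a group.
Here both period and group differ, so the two effects have to be weighed against each other.
I > Al: the two effects oppose for this pair; the across-period effect wins (1008 vs 578 kJ/mol).
Cl > I: they share group 17; the group trend gives Cl the larger value.
H > Cl: the two effects oppose for this pair; the down-group effect wins (1312 vs 1251 kJ/mol).
Ar > H: period and group pull opposite ways; the across-period shift dominates (1521 vs 1312 kJ/mol).
Ne > Ar: Ne sits above Ar in group 18, so the down-group effect alone puts Ne higher.
Tabulated first ionization energy (kJ/mol): H 1312, Ne 2081, Al 578, Cl 1251, Ar 1521, I 1008.
So from highest to lowest: Ne > Ar > H > Cl > I > Al.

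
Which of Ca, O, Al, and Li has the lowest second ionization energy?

Ca

The second ionization energy removes an electron from the +1 ion. For each element: Ca⁺ still has 1 valence electron; O⁺ still has 5 valence electrons; Al⁺ still has 2 valence electrons; Li⁺ is the bare [He] core.
Pulling an electron out of a noble-gas core costs far more than removing a remaining valence electron, so Li sits at the high end of IE_2.
Valence configurations: Ca⁺ [Ar]4s¹, O⁺ [He]2s²2p³, Al⁺ [Ne]3s².
Tabulated IE_2 (kJ/mol): Ca 1145, O 3388, Al 1817, Li 7298.
Hence IE_2: Ca < Al < O < Li.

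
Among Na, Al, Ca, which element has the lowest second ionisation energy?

Ca

Consider each +1 ion: Na⁺ is the bare [Ne] core; Al⁺ still has 2 valence electrons; Ca⁺ still has 1 valence electron.
Core electrons are held far more tightly than valence electrons, so Na tops the IE_2 order.
Valence configurations: Al⁺ [Ne]3s², Ca⁺ [Ar]4s¹.
Approximate IE_2 values (kJ/mol): Na 4562, Al 1817, Ca 1145.
Putting it together, IE_2: Ca < Al < Na.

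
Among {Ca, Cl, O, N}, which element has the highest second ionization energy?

After 1 electron has been removed, what remains? Ca⁺ still has 1 valence electron; Cl⁺ still has 6 valence electrons; O⁺ still has 5 valence electrons; N⁺ still has 4 valence electrons.
All are still removing valence electrons, so compare the +1 ions as you would atoms: IE_2 generally rises across a period (higher Z_eff) and falls down a group (larger shell), subject to the usual subshell exceptions.
Valence configurations: Ca⁺ [Ar]4s¹, Cl⁺ [Ne]3s²3p⁴, O⁺ [He]2s²2p³, N⁺ [He]2s²2p².
Tabulated IE_2 (kJ/mol): Ca 1145, Cl 2298, O 3388, N 2856.
So the second ionization energies run Ca < Cl < N < O.

O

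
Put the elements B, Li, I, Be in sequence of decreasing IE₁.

I > Be > B > Li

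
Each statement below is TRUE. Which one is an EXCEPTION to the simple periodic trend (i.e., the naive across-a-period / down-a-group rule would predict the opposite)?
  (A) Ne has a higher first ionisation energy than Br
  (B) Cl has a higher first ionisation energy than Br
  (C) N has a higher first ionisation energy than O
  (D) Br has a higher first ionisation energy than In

(C)

The general trend: first ionisation energy increases across a period and decreases down a group.
(A) Ne (period 2, group 18) vs Br (period 4, group 17): the stated order agrees with the simple trend.
(B) Cl (period 3, group 17) vs Br (period 4, group 17): the stated order agrees with the simple trend.
(C) N (period 2, group 15) vs O (period 2, group 16): the stated order contradicts the simple trend.
(D) Br (period 4, group 17) vs In (period 5, group 13): the stated order agrees with the simple trend.
The exception is (C): pairing an electron in O's 2p⁴ costs repulsion energy, so O ionizes more easily than half-filled N (2p³).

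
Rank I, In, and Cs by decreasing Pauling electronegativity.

Smaller atoms with higher effective nuclear charge are more electronegative.
Neither a single period nor a single group — weigh both effects.
In > Cs: both effects reinforce here, so In is clearly the higher of the two.
I > In: I lies to the right of In in period 5, so the across-period effect alone puts I higher.
Approximate values (Pauling): In 1.78, I 2.66, Cs 0.79.
So from highest to lowest: I > In > Cs.

I > In > Cs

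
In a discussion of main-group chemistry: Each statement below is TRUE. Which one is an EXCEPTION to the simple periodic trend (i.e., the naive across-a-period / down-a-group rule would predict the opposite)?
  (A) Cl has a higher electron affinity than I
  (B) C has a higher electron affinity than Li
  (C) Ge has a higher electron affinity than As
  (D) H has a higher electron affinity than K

The general trend: electron affinity increases across a period and decreases down a group.
(A) Cl (period 3, group 17) vs I (period 5, group 17): the stated order agrees with the simple trend.
(B) C (period 2, group 14) vs Li (period 2, group 1): the stated order agrees with the simple trend.
(C) Ge (period 4, group 14) vs As (period 4, group 15): the stated order contradicts the simple trend.
(D) H (period 1, group 1) vs K (period 4, group 1): the stated order agrees with the simple trend.
The exception is (C): adding an electron to As's half-filled 4p³ is unfavourable, so Ge (4p²) has the more exothermic EA.

(C)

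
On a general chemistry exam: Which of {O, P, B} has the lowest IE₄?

P

The fourth ionization energy removes an electron from the +3 ion. For each element: O³⁺ still has 3 valence electrons; P³⁺ still has 2 valence electrons; B³⁺ is the bare [He] core.
Breaking into a closed-shell core is much more expensive than removing a leftover valence electron — B has the largest IE_4 here.
Valence configurations: O³⁺ [He]2s²2p¹, P³⁺ [Ne]3s².
Tabulated IE_4 (kJ/mol): O 7469, P 4964, B 25026.
Overall IE_4 order: P < O < B.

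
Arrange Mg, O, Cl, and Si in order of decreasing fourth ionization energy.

After 3 electrons have been removed, what remains? Mg³⁺ is already 1 electron into the core; O³⁺ still has 3 valence electrons; Cl³⁺ still has 4 valence electrons; Si³⁺ still has 1 valence electron.
Core electrons are held far more tightly than valence electrons, so Mg tops the IE_4 order.
Valence configurations: O³⁺ [He]2s²2p¹, Cl³⁺ [Ne]3s²3p², Si³⁺ [Ne]3s¹.
The numbers (kJ/mol): Mg 10543, O 7469, Cl 5159, Si 4356.
Putting it together, IE_4: Si < Cl < O < Mg.

Mg, O, Cl, Si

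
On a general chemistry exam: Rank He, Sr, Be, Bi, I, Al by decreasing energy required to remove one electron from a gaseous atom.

He, I, Be, Bi, Al, Sr

He is in period 1, group 18; Be is in period 2, group 2; Al is in period 3, group 13; Sr is in period 5, group 2; I is in period 5, group 17; Bi is in period 6, group 15.
First ionization energy rises across a period (greater Z_eff holds electrons more tightly) and falls down a group (valence electrons are farther from the nucleus).
Neither a single period nor a single group — weigh both effects.
Al > Sr: relative to Sr, both the across-period and down-group shifts push Al's first ionization energy up.
Bi > Al: the two effects oppose for this pair; the across-period effect wins (703 vs 578 kJ/mol).
Be > Bi: period and group pull opposite ways; the down-group shift dominates (900 vs 703 kJ/mol).
I > Be: the two effects oppose for this pair; the across-period effect wins (1008 vs 900 kJ/mol).
He > I: both effects reinforce here, so He is clearly the higher of the two.
Tabulated first ionization energy (kJ/mol): He 2372, Be 900, Al 578, Sr 550, I 1008, Bi 703.
So from highest to lowest: He > I > Be > Bi > Al > Sr.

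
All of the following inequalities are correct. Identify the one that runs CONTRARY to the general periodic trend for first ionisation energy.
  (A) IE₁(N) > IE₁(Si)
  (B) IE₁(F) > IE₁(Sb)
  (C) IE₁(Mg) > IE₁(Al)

(C)

The general trend: first ionisation energy increases across a period and decreases down a group.
(A) N (period 2, group 15) vs Si (period 3, group 14): the stated order agrees with the simple trend.
(B) F (period 2, group 17) vs Sb (period 5, group 15): the stated order agrees with the simple trend.
(C) Mg (period 3, group 2) vs Al (period 3, group 13): the stated order contradicts the simple trend.
The exception is (C): Al's single 3p electron is easier to remove than one from Mg's filled 3s².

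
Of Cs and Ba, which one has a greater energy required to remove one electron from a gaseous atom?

Ba

Cs is in period 6, group 1; Ba is in period 6, group 2.
IE₁ increases left→right with effective nuclear charge and decreases top→bottom as the valence shell moves farther out.
All lie in period 6, so first ionization energy increases left to right.
So Ba has the greater energy required to remove one electron from a gaseous atom (Ba > Cs).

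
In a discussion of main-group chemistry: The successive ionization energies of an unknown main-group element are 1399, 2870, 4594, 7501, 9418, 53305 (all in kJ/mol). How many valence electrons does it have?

5

Look for the largest jump between consecutive ionization energies: IE6/IE5 ≈ 5.7, far larger than any earlier ratio.
That jump marks the point where a core electron is being removed. So the atom has 5 valence electrons.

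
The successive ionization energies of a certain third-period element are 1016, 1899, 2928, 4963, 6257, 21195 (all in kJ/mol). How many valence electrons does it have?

Look for the largest jump between consecutive ionization energies: IE6/IE5 ≈ 3.4, far larger than any earlier ratio.
That jump marks the point where a core electron is being removed. So the atom has 5 valence electrons.

5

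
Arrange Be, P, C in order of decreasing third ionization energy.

Be, C, P

The third ionization energy removes an electron from the +2 ion. For each element: Be²⁺ is the bare [He] core; P²⁺ still has 3 valence electrons; C²⁺ still has 2 valence electrons.
Breaking into a closed-shell core is much more expensive than removing a leftover valence electron — Be has the largest IE_3 here.
Valence configurations: P²⁺ [Ne]3s²3p¹, C²⁺ [He]2s².
The numbers (kJ/mol): Be 14849, P 2914, C 4620.
Hence IE_3: P < C < Be.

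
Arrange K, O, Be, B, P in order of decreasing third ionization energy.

Be, O, K, B, P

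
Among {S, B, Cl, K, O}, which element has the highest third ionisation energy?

O

The third ionization energy removes an electron from the +2 ion. For each element: S²⁺ still has 4 valence electrons; B²⁺ still has 1 valence electron; Cl²⁺ still has 5 valence electrons; K²⁺ is already 1 electron into the core; O²⁺ still has 4 valence electrons.
Usually core removal costs more than valence removal, but here the competition is close: a tightly held n=2 valence electron can cost more to remove than an n=3 core electron, so the actual values have to decide it.
Valence configurations: S²⁺ [Ne]3s²3p², B²⁺ [He]2s¹, Cl²⁺ [Ne]3s²3p³, O²⁺ [He]2s²2p².
The numbers (kJ/mol): S 3357, B 3660, Cl 3822, K 4420, O 5300.
Overall IE_3 order: S < B < Cl < K < O.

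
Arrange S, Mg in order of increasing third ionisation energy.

The third ionization energy removes an electron from the +2 ion. For each element: S²⁺ still has 4 valence electrons; Mg²⁺ is the bare [Ne] core.
Pulling an electron out of a noble-gas core costs far more than removing a remaining valence electron, so Mg sits at the high end of IE_3.
Approximate IE_3 values (kJ/mol): S 3357, Mg 7733.
Hence IE_3: S < Mg.

S < Mg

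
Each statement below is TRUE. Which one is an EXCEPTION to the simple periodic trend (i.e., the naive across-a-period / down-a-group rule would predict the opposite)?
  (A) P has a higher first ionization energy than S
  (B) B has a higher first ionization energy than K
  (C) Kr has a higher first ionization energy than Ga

The general trend: first ionization energy increases across a period and decreases down a group.
(A) P (period 3, group 15) vs S (period 3, group 16): the stated order contradicts the simple trend.
(B) B (period 2, group 13) vs K (period 4, group 1): the stated order agrees with the simple trend.
(C) Kr (period 4, group 18) vs Ga (period 4, group 13): the stated order agrees with the simple trend.
The exception is (A): S (3p⁴) ionizes more easily than half-filled P (3p³) because the paired 3p electron in S is pushed out by e⁻–e⁻ repulsion.

(A)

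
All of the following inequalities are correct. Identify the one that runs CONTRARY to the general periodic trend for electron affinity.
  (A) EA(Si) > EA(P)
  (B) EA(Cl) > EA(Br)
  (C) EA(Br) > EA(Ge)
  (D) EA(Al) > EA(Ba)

The general trend: electron affinity increases across a period and decreases down a group.
(A) Si (period 3, group 14) vs P (period 3, group 15): the stated order contradicts the simple trend.
(B) Cl (period 3, group 17) vs Br (period 4, group 17): the stated order agrees with the simple trend.
(C) Br (period 4, group 17) vs Ge (period 4, group 14): the stated order agrees with the simple trend.
(D) Al (period 3, group 13) vs Ba (period 6, group 2): the stated order agrees with the simple trend.
The exception is (A): adding an electron to P's half-filled 3p³ is unfavourable, so Si (3p²) has the more exothermic EA.

(A)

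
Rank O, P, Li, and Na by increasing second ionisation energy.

P < O < Na < Li

After 1 electron has been removed, what remains? O⁺ still has 5 valence electrons; P⁺ still has 4 valence electrons; Li⁺ is the bare [He] core; Na⁺ is the bare [Ne] core.
Pulling an electron out of a noble-gas core costs far more than removing a remaining valence electron, so Na and Li sit at the high end of IE_2.
Valence configurations: O⁺ [He]2s²2p³, P⁺ [Ne]3s²3p².
Approximate IE_2 values (kJ/mol): O 3388, P 1907, Li 7298, Na 4562.
Hence IE_2: P < O < Na < Li.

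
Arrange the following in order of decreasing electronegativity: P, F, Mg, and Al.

F > P > Al > Mg

F is in period 2, group 17; Mg is in period 3, group 2; Al is in period 3, group 13; P is in period 3, group 15.
EN rises left→right (higher Z_eff, smaller atoms) and falls top→bottom (larger, more shielded atoms).
Neither a single period nor a single group — weigh both effects.
Al > Mg: both are in period 3; the period trend gives Al the larger value.
P > Al: both are in period 3; the period trend gives P the larger value.
F > P: both effects reinforce here, so F is clearly the higher of the two.
For reference (Pauling): F 3.98, Mg 1.31, Al 1.61, P 2.19.
So from highest to lowest: F > P > Al > Mg.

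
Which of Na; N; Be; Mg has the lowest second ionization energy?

Consider each +1 ion: Na⁺ is the bare [Ne] core; N⁺ still has 4 valence electrons; Be⁺ still has 1 valence electron; Mg⁺ still has 1 valence electron.
Breaking into a closed-shell core is much more expensive than removing a leftover valence electron — Na has the largest IE_2 here.
Valence configurations: N⁺ [He]2s²2p², Be⁺ [He]2s¹, Mg⁺ [Ne]3s¹.
Approximate IE_2 values (kJ/mol): Na 4562, N 2856, Be 1757, Mg 1451.
Putting it together, IE_2: Mg < Be < N < Na.

Mg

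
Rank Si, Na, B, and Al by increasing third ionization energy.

IE_3 is the cost of taking one more electron from the +2 cation: Si²⁺ still has 2 valence electrons; Na²⁺ is already 1 electron into the core; B²⁺ still has 1 valence electron; Al²⁺ still has 1 valence electron.
Breaking into a closed-shell core is much more expensive than removing a leftover valence electron — Na has the largest IE_3 here.
Valence configurations: Si²⁺ [Ne]3s², B²⁺ [He]2s¹, Al²⁺ [Ne]3s¹.
Tabulated IE_3 (kJ/mol): Si 3232, Na 6910, B 3660, Al 2745.
So the third ionization energies run Al < Si < B < Na.

Al < Si < B < Na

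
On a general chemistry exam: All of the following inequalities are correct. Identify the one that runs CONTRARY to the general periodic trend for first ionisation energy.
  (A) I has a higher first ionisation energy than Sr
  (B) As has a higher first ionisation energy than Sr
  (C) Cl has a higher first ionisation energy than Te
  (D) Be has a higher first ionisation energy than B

(D)

The general trend: first ionisation energy increases across a period and decreases down a group.
(A) I (period 5, group 17) vs Sr (period 5, group 2): the stated order agrees with the simple trend.
(B) As (period 4, group 15) vs Sr (period 5, group 2): the stated order agrees with the simple trend.
(C) Cl (period 3, group 17) vs Te (period 5, group 16): the stated order agrees with the simple trend.
(D) Be (period 2, group 2) vs B (period 2, group 13): the stated order contradicts the simple trend.
The exception is (D): removing B's lone 2p electron is easier than breaking Be's filled 2s².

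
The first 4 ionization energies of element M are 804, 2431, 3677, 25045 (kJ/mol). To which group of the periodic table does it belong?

Group 13

Look for the largest jump between consecutive ionization energies: IE4/IE3 ≈ 6.8, far larger than any earlier ratio.
That jump marks the point where a core electron is being removed. So the atom has 3 valence electrons.
A main-group element with 3 valence electrons is in group 13.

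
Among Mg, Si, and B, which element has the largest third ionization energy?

Mg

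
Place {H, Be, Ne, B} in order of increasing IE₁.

B < Be < H < Ne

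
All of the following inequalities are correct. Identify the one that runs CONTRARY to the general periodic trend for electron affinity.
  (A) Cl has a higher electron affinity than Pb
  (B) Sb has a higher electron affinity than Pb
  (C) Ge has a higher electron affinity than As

(C)

The general trend: electron affinity increases across a period and decreases down a group.
(A) Cl (period 3, group 17) vs Pb (period 6, group 14): the stated order agrees with the simple trend.
(B) Sb (period 5, group 15) vs Pb (period 6, group 14): the stated order agrees with the simple trend.
(C) Ge (period 4, group 14) vs As (period 4, group 15): the stated order contradicts the simple trend.
The exception is (C): adding an electron to As's half-filled 4p³ is unfavourable, so Ge (4p²) has the more exothermic EA.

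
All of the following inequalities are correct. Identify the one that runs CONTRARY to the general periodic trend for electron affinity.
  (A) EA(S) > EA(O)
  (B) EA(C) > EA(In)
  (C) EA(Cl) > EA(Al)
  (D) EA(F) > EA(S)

The general trend: electron affinity increases across a period and decreases down a group.
(A) S (period 3, group 16) vs O (period 2, group 16): the stated order contradicts the simple trend.
(B) C (period 2, group 14) vs In (period 5, group 13): the stated order agrees with the simple trend.
(C) Cl (period 3, group 17) vs Al (period 3, group 13): the stated order agrees with the simple trend.
(D) F (period 2, group 17) vs S (period 3, group 16): the stated order agrees with the simple trend.
The exception is (A): the compact 2p subshell of O repels the added electron more than S's larger 3p does.

(A)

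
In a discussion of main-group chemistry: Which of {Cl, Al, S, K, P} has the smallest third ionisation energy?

Al

The third ionization energy removes an electron from the +2 ion. For each element: Cl²⁺ still has 5 valence electrons; Al²⁺ still has 1 valence electron; S²⁺ still has 4 valence electrons; K²⁺ is already 1 electron into the core; P²⁺ still has 3 valence electrons.
Pulling an electron out of a noble-gas core costs far more than removing a remaining valence electron, so K sits at the high end of IE_3.
Valence configurations: Cl²⁺ [Ne]3s²3p³, Al²⁺ [Ne]3s¹, S²⁺ [Ne]3s²3p², P²⁺ [Ne]3s²3p¹.
Approximate IE_3 values (kJ/mol): Cl 3822, Al 2745, S 3357, K 4420, P 2914.
So the third ionization energies run Al < P < S < Cl < K.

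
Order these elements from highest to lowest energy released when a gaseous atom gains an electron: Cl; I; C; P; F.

Cl > F > I > C > P

C is in period 2, group 14; F is in period 2, group 17; P is in period 3, group 15; Cl is in period 3, group 17; I is in period 5, group 17.
EA tends to increase across a period and decrease down a group, though the pattern is less regular than for IE or radius.
These span different periods and groups, so the two trends combine.
C > P: the two effects oppose for this pair; the down-group effect wins (122 vs 72 kJ/mol).
I > C: the two effects oppose for this pair; the across-period effect wins (295 vs 122 kJ/mol).
F > I: F sits above I in group 17, so the down-group effect alone puts F higher.
Cl > F: this pair runs against the simple trend — see the exception note.
Note the exception: Cl has a higher electron affinity than F, contrary to the simple trend — F's small 2p subshell makes the incoming electron feel strong e⁻–e⁻ repulsion, so Cl actually releases more energy on gaining an electron.
Tabulated electron affinity (kJ/mol): C 122, F 328, P 72, Cl 349, I 295.
So from highest to lowest: Cl > F > I > C > P.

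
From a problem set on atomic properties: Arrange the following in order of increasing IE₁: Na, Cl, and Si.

Removing the outermost electron gets harder across a period and easier down a group.
All lie in period 3, so first ionization energy increases left to right.
So from lowest to highest: Na < Si < Cl.

Na, Si, Cl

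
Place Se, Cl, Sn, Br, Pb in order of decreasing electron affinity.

Cl > Br > Se > Sn > Pb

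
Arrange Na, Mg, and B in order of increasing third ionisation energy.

Consider each +2 ion: Na²⁺ is already 1 electron into the core; Mg²⁺ is the bare [Ne] core; B²⁺ still has 1 valence electron.
Pulling an electron out of a noble-gas core costs far more than removing a remaining valence electron, so Na and Mg sit at the high end of IE_3.
Tabulated IE_3 (kJ/mol): Na 6910, Mg 7733, B 3660.
Putting it together, IE_3: B < Na < Mg.

B < Na < Mg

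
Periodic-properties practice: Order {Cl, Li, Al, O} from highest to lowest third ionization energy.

The third ionization energy removes an electron from the +2 ion. For each element: Cl²⁺ still has 5 valence electrons; Li²⁺ is already 1 electron into the core; Al²⁺ still has 1 valence electron; O²⁺ still has 4 valence electrons.
Breaking into a closed-shell core is much more expensive than removing a leftover valence electron — Li has the largest IE_3 here.
Valence configurations: Cl²⁺ [Ne]3s²3p³, Al²⁺ [Ne]3s¹, O²⁺ [He]2s²2p².
Approximate IE_3 values (kJ/mol): Cl 3822, Li 11815, Al 2745, O 5300.
Hence IE_3: Al < Cl < O < Li.

Li, O, Cl, Al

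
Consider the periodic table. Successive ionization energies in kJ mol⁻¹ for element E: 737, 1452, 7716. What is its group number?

Group 2

Look for the largest jump between consecutive ionization energies: IE3/IE2 ≈ 5.3, far larger than any earlier ratio.
That jump marks the point where a core electron is being removed. So the atom has 2 valence electrons.
A main-group element with 2 valence electrons is in group 2.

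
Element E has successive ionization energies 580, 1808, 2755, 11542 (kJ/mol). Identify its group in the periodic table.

Group 13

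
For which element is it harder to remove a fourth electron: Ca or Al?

Al

Consider each +3 ion: Ca³⁺ is already 1 electron into the core; Al³⁺ is the bare [Ne] core.
All of these are removing an electron from a noble-gas core or deeper; the smaller core (lower principal quantum number) is held far more tightly, and within a period the higher nuclear charge binds the same core more tightly.
Tabulated IE_4 (kJ/mol): Ca 6491, Al 11577.
So the fourth ionization energies run Ca < Al.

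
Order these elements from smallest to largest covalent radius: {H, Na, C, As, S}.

Atomic radius shrinks across a period as nuclear charge pulls the same shell inward, and grows down a group as new shells are added.
These span different periods and groups, so the two trends combine.
C > H: the two effects oppose for this pair; the down-group effect wins (75 vs 32 pm).
S > C: period and group pull opposite ways; the down-group shift dominates (103 vs 75 pm).
As > S: relative to S, both the across-period and down-group shifts push As's atomic radius up.
Na > As: the two effects oppose for this pair; the across-period effect wins (155 vs 121 pm).
Tabulated atomic radius (pm): H 32, C 75, Na 155, S 103, As 121.
So from smallest to largest: H < C < S < As < Na.

H < C < S < As < Na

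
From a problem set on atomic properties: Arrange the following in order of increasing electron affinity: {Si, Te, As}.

As < Si < Te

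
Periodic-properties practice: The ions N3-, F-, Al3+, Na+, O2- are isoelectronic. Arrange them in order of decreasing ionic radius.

All of these have 10 electrons, so size is governed by nuclear charge alone: the more protons, the stronger the pull on the same electron cloud, and the smaller the ion.
Nuclear charges: Al3+ (Z=13), Na+ (Z=11), F- (Z=9), O2- (Z=8), N3- (Z=7).
Largest to smallest: N3- > O2- > F- > Na+ > Al3+.

N3- > O2- > F- > Na+ > Al3+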